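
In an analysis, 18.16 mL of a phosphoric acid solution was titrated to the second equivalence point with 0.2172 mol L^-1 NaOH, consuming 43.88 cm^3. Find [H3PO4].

0.262 M

n(NaOH) = 0.2172 x 0.04388 = 0.009531 mol.
At the second equivalence point, 2 mol OH^- react per mol H3PO4, so n(H3PO4) = 0.009531 / 2 = 0.004765 mol.
[H3PO4] = 0.004765 / 0.01816 L = 0.262 M.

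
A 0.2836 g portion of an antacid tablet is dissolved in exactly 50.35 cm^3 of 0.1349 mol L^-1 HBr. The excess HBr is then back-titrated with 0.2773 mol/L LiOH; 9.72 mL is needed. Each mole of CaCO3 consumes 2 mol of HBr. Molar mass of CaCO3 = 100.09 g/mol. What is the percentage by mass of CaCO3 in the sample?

Total n(HBr) added = 0.1349 x 0.05035 = 0.006792 mol.
n(LiOH) used = 0.2773 x 0.009720 = 0.002695 mol, which equals the excess n(HBr).
So n(HBr) consumed by the sample = 0.006792 - 0.002695 = 0.004097 mol.
n(CaCO3) = 0.004097 / 2 = 0.002048 mol.
mass CaCO3 = 0.002048 x 100.09 = 0.2050 g, so %CaCO3 = 0.2050/0.2836 x 100 = 72.3%.

72.3%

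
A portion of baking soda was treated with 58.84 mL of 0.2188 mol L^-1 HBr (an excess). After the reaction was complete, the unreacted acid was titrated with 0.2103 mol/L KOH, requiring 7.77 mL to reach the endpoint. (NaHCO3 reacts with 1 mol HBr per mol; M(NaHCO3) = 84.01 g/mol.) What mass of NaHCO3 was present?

Total n(HBr) added = 0.2188 x 0.05884 = 0.01287 mol.
n(KOH) used = 0.2103 x 0.007770 = 0.001634 mol, which equals the excess n(HBr).
So n(HBr) consumed by the sample = 0.01287 - 0.001634 = 0.01124 mol.
n(NaHCO3) = 0.01124 / 1 = 0.01124 mol.
mass = 0.01124 mol x 84.01 g/mol = 0.944 g.

0.944 g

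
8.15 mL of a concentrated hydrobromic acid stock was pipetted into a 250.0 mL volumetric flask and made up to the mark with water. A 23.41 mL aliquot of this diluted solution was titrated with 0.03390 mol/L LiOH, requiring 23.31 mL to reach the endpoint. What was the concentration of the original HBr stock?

n(LiOH) = 0.03390 x 0.02331 = 0.0007902 mol.
n(HBr) in the aliquot = 0.0007902 mol.
[diluted HBr] = 0.0007902 / 0.02341 = 0.03376 M.
Dilution factor = 250.0/8.150 = 30.67, so [stock] = 0.03376 x 30.67 = 1.04 M.

1.04 M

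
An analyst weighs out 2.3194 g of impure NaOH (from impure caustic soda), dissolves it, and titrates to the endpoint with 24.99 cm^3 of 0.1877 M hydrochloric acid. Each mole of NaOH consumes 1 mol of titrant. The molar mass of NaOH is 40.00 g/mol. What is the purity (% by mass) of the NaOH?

n(HCl) = 0.1877 x 0.02499 = 0.004691 mol.
n(NaOH) = 0.004691 / 1 = 0.004691 mol.
mass of NaOH = 0.004691 x 40.00 = 0.1876 g.
% purity = 0.1876 / 2.3194 x 100 = 8.09%.

8.09%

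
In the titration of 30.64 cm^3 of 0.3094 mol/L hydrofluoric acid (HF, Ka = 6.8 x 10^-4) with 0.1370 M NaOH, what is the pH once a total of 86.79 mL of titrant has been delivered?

12.31

n(acid) = 0.3094 x 0.03064 = 0.009480 mol; n(NaOH) added = 0.1370 x 0.08679 = 0.01189 mol.
Base is in excess by 0.01189 - 0.009480 = 0.002410 mol in a total volume of 0.1174 L.
[OH^-] = 0.002410/0.1174 = 0.02052 M, so pOH = 1.69 and pH = 14.00 - 1.69 = 12.31.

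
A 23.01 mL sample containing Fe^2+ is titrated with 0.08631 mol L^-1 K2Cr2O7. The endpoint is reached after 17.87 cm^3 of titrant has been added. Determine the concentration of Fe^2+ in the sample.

0.402 M

n(K2Cr2O7) = 0.08631 x 0.01787 = 0.001542 mol.
From the balanced equation, 1 mol K2Cr2O7 reacts with 6 mol Fe^2+, so n(Fe^2+) = 0.001542 x 6/1 = 0.009254 mol.
[Fe^2+] = 0.009254 / 0.02301 L = 0.402 M.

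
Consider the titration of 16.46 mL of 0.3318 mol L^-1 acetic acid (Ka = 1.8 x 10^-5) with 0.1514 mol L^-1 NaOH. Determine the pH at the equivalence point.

n(CH3COOH) = 0.3318 x 0.01646 = 0.005461 mol; V(NaOH) at equivalence = 0.005461/0.1514 = 0.03607 L.
At equivalence all the acid is converted to CH3COO-; total volume = 0.01646 + 0.03607 = 0.05253 L, so [CH3COO-] = 0.005461/0.05253 = 0.1040 M.
Kb = Kw/Ka = 1.0e-14 / 1.8 x 10^-5 = 5.56e-10.
[OH^-] = sqrt(Kb x [CH3COO-]) = sqrt(5.56e-10 x 0.1040) = 7.60e-6 M.
pOH = 5.12, so pH = 14.00 - 5.12 = 8.88.

8.88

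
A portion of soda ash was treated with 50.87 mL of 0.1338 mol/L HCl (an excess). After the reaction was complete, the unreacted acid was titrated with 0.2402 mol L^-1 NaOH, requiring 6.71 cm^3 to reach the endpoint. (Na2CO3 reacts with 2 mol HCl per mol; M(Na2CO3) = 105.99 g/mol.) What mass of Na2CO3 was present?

0.275 g

Total n(HCl) added = 0.1338 x 0.05087 = 0.006806 mol.
n(NaOH) used = 0.2402 x 0.006710 = 0.001612 mol, which equals the excess n(HCl).
So n(HCl) consumed by the sample = 0.006806 - 0.001612 = 0.005195 mol.
n(Na2CO3) = 0.005195 / 2 = 0.002597 mol.
mass = 0.002597 mol x 105.99 g/mol = 0.275 g.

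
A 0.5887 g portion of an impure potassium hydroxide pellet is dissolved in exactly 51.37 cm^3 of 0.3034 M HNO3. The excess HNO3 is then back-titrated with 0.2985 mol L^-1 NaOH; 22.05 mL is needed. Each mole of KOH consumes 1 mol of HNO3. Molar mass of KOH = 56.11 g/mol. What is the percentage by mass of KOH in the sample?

Total n(HNO3) added = 0.3034 x 0.05137 = 0.01559 mol.
n(NaOH) used = 0.2985 x 0.02205 = 0.006582 mol, which equals the excess n(HNO3).
So n(HNO3) consumed by the sample = 0.01559 - 0.006582 = 0.009004 mol.
n(KOH) = 0.009004 / 1 = 0.009004 mol.
mass KOH = 0.009004 x 56.11 = 0.5052 g, so %KOH = 0.5052/0.5887 x 100 = 85.8%.

85.8%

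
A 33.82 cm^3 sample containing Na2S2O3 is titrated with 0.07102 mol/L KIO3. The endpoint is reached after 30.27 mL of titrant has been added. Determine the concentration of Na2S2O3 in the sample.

n(KIO3) = 0.07102 x 0.03027 = 0.002150 mol.
From the balanced equation, 1 mol KIO3 reacts with 6 mol Na2S2O3, so n(Na2S2O3) = 0.002150 x 6/1 = 0.01290 mol.
[Na2S2O3] = 0.01290 / 0.03382 L = 0.381 M.

0.381 M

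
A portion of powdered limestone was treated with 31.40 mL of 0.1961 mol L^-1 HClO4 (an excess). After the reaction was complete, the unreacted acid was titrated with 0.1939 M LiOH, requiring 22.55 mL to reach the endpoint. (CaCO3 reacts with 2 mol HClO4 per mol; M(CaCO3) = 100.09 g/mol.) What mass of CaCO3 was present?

0.0893 g

Total n(HClO4) added = 0.1961 x 0.03140 = 0.006158 mol.
n(LiOH) used = 0.1939 x 0.02255 = 0.004372 mol, which equals the excess n(HClO4).
So n(HClO4) consumed by the sample = 0.006158 - 0.004372 = 0.001785 mol.
n(CaCO3) = 0.001785 / 2 = 0.0008925 mol.
mass = 0.0008925 mol x 100.09 g/mol = 0.0893 g.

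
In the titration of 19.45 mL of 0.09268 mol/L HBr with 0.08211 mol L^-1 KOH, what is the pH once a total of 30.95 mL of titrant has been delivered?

n(acid) = 0.09268 x 0.01945 = 0.001803 mol; n(KOH) added = 0.08211 x 0.03095 = 0.002541 mol.
Base is in excess by 0.002541 - 0.001803 = 0.0007387 mol in a total volume of 0.05040 L.
[OH^-] = 0.0007387/0.05040 = 0.01466 M, so pOH = 1.83 and pH = 14.00 - 1.83 = 12.17.

12.17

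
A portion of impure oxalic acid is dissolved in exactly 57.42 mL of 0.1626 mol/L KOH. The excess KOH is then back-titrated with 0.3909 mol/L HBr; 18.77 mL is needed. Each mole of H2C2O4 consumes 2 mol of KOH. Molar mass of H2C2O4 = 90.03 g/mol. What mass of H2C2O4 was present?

Total n(KOH) added = 0.1626 x 0.05742 = 0.009336 mol.
n(HBr) used = 0.3909 x 0.01877 = 0.007337 mol, which equals the excess n(KOH).
So n(KOH) consumed by the sample = 0.009336 - 0.007337 = 0.001999 mol.
n(H2C2O4) = 0.001999 / 2 = 0.0009996 mol.
mass = 0.0009996 mol x 90.03 g/mol = 0.0900 g.

0.0900 g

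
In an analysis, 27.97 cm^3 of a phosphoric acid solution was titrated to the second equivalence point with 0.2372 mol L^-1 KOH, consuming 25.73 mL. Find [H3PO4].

n(KOH) = 0.2372 x 0.02573 = 0.006103 mol.
At the second equivalence point, 2 mol OH^- react per mol H3PO4, so n(H3PO4) = 0.006103 / 2 = 0.003052 mol.
[H3PO4] = 0.003052 / 0.02797 L = 0.109 M.

0.109 M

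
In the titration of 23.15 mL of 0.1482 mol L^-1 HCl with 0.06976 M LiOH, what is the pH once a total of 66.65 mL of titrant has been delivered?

12.13

n(acid) = 0.1482 x 0.02315 = 0.003431 mol; n(LiOH) added = 0.06976 x 0.06665 = 0.004650 mol.
Base is in excess by 0.004650 - 0.003431 = 0.001219 mol in a total volume of 0.08980 L.
[OH^-] = 0.001219/0.08980 = 0.01357 M, so pOH = 1.87 and pH = 14.00 - 1.87 = 12.13.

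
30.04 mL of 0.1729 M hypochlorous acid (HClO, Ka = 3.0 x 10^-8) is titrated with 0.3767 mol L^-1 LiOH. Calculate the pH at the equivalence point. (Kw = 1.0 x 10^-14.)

n(HClO) = 0.1729 x 0.03004 = 0.005194 mol; V(LiOH) at equivalence = 0.005194/0.3767 = 0.01379 L.
At equivalence all the acid is converted to ClO-; total volume = 0.03004 + 0.01379 = 0.04383 L, so [ClO-] = 0.005194/0.04383 = 0.1185 M.
Kb = Kw/Ka = 1.0e-14 / 3.0 x 10^-8 = 3.33e-7.
[OH^-] = sqrt(Kb x [ClO-]) = sqrt(3.33e-7 x 0.1185) = 0.000199 M.
pOH = 3.70, so pH = 14.00 - 3.70 = 10.30.

10.30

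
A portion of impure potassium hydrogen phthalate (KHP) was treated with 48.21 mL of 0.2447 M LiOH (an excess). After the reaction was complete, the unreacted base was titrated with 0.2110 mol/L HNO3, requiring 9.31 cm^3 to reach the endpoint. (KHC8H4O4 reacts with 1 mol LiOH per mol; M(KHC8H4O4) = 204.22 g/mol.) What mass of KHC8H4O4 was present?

2.01 g

Total n(LiOH) added = 0.2447 x 0.04821 = 0.01180 mol.
n(HNO3) used = 0.2110 x 0.009310 = 0.001964 mol, which equals the excess n(LiOH).
So n(LiOH) consumed by the sample = 0.01180 - 0.001964 = 0.009833 mol.
n(KHC8H4O4) = 0.009833 / 1 = 0.009833 mol.
mass = 0.009833 mol x 204.22 g/mol = 2.01 g.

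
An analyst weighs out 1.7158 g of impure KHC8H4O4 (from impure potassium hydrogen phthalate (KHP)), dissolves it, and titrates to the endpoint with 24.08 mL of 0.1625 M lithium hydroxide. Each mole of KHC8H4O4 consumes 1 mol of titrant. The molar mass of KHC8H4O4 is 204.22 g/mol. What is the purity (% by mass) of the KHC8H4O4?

n(LiOH) = 0.1625 x 0.02408 = 0.003913 mol.
n(KHC8H4O4) = 0.003913 / 1 = 0.003913 mol.
mass of KHC8H4O4 = 0.003913 x 204.22 = 0.7991 g.
% purity = 0.7991 / 1.7158 x 100 = 46.6%.

46.6%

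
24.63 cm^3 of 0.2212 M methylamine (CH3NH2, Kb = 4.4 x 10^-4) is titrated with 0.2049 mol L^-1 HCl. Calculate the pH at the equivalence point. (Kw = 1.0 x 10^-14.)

n(CH3NH2) = 0.2212 x 0.02463 = 0.005448 mol; V(HCl) at equivalence = 0.005448/0.2049 = 0.02659 L.
At equivalence the base is fully converted to CH3NH3+; total volume = 0.05122 L, so [CH3NH3+] = 0.005448/0.05122 = 0.1064 M.
Ka(CH3NH3+) = Kw/Kb = 1.0e-14 / 4.4 x 10^-4 = 2.27e-11.
[H^+] = sqrt(Ka x [CH3NH3+]) = sqrt(2.27e-11 x 0.1064) = 1.55e-6 M.
pH = -log(1.55e-6) = 5.81.

5.81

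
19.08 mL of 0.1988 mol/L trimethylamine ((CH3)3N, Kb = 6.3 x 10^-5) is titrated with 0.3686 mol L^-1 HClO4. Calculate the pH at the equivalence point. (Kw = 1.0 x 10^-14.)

n((CH3)3N) = 0.1988 x 0.01908 = 0.003793 mol; V(HClO4) at equivalence = 0.003793/0.3686 = 0.01029 L.
At equivalence the base is fully converted to (CH3)3NH+; total volume = 0.02937 L, so [(CH3)3NH+] = 0.003793/0.02937 = 0.1291 M.
Ka((CH3)3NH+) = Kw/Kb = 1.0e-14 / 6.3 x 10^-5 = 1.59e-10.
[H^+] = sqrt(Ka x [(CH3)3NH+]) = sqrt(1.59e-10 x 0.1291) = 4.53e-6 M.
pH = -log(4.53e-6) = 5.34.

5.34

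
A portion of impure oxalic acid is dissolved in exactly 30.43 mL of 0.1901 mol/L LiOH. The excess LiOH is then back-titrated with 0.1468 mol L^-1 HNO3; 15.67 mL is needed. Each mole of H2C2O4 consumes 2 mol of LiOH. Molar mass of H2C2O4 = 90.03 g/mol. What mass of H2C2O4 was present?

0.157 g

Total n(LiOH) added = 0.1901 x 0.03043 = 0.005785 mol.
n(HNO3) used = 0.1468 x 0.01567 = 0.002300 mol, which equals the excess n(LiOH).
So n(LiOH) consumed by the sample = 0.005785 - 0.002300 = 0.003484 mol.
n(H2C2O4) = 0.003484 / 2 = 0.001742 mol.
mass = 0.001742 mol x 90.03 g/mol = 0.157 g.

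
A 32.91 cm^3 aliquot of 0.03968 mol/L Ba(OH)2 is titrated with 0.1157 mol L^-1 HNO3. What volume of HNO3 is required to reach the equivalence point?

22.6 mL

n(Ba(OH)2) = 0.03968 mol/L x 0.03291 L = 0.001306 mol.
The neutralisation is 1 Ba(OH)2 : 2 HNO3, so n(HNO3) = 0.001306 x 2/1 = 0.002612 mol.
V(HNO3) = 0.002612 / 0.1157 = 0.02257 L = 22.6 mL.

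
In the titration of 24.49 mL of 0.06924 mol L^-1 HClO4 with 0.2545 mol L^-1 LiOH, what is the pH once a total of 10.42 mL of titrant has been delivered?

12.44

n(acid) = 0.06924 x 0.02449 = 0.001696 mol; n(LiOH) added = 0.2545 x 0.01042 = 0.002652 mol.
Base is in excess by 0.002652 - 0.001696 = 0.0009562 mol in a total volume of 0.03491 L.
[OH^-] = 0.0009562/0.03491 = 0.02739 M, so pOH = 1.56 and pH = 14.00 - 1.56 = 12.44.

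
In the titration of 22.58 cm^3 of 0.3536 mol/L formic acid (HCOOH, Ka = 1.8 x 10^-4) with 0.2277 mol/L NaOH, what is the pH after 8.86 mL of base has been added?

3.27

Initial n(HCOOH) = 0.3536 x 0.02258 = 0.007984 mol.
n(NaOH) added = 0.2277 x 0.008860 = 0.002017 mol, converting that many moles of HCOOH to HCOO-.
Remaining n(HCOOH) = 0.005967 mol; n(HCOO-) = 0.002017 mol.
By Henderson-Hasselbalch, pH = pKa + log([A^-]/[HA]) = 3.74 + log(0.002017/0.005967) = 3.74 + (-0.47) = 3.27.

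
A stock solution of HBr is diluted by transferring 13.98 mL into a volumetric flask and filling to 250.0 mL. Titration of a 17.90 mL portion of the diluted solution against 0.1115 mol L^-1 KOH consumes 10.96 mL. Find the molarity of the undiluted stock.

n(KOH) = 0.1115 x 0.01096 = 0.001222 mol.
n(HBr) in the aliquot = 0.001222 mol.
[diluted HBr] = 0.001222 / 0.01790 = 0.06827 M.
Dilution factor = 250.0/13.98 = 17.88, so [stock] = 0.06827 x 17.88 = 1.22 M.

1.22 M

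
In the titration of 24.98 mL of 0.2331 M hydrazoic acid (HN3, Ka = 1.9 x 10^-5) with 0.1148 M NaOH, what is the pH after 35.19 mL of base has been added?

5.08

Initial n(HN3) = 0.2331 x 0.02498 = 0.005823 mol.
n(NaOH) added = 0.1148 x 0.03519 = 0.004040 mol, converting that many moles of HN3 to N3-.
Remaining n(HN3) = 0.001783 mol; n(N3-) = 0.004040 mol.
By Henderson-Hasselbalch, pH = pKa + log([A^-]/[HA]) = 4.72 + log(0.004040/0.001783) = 4.72 + (+0.36) = 5.08.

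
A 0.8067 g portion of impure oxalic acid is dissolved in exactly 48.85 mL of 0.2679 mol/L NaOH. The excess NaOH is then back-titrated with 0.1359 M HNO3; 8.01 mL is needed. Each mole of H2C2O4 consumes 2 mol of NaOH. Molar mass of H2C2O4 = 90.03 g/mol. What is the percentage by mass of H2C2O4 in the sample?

67.0%

Total n(NaOH) added = 0.2679 x 0.04885 = 0.01309 mol.
n(HNO3) used = 0.1359 x 0.008010 = 0.001089 mol, which equals the excess n(NaOH).
So n(NaOH) consumed by the sample = 0.01309 - 0.001089 = 0.01200 mol.
n(H2C2O4) = 0.01200 / 2 = 0.005999 mol.
mass H2C2O4 = 0.005999 x 90.03 = 0.5401 g, so %H2C2O4 = 0.5401/0.8067 x 100 = 67.0%.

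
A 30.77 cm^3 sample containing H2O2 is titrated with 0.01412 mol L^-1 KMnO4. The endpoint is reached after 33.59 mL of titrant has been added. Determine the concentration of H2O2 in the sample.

0.0385 M

n(KMnO4) = 0.01412 x 0.03359 = 0.0004743 mol.
From the balanced equation, 2 mol KMnO4 reacts with 5 mol H2O2, so n(H2O2) = 0.0004743 x 5/2 = 0.001186 mol.
[H2O2] = 0.001186 / 0.03077 L = 0.0385 M.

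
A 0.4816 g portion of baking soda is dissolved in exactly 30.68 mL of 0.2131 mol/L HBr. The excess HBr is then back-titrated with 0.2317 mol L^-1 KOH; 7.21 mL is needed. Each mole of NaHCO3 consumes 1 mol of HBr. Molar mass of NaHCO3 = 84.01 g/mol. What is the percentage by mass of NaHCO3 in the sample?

84.9%

Total n(HBr) added = 0.2131 x 0.03068 = 0.006538 mol.
n(KOH) used = 0.2317 x 0.007210 = 0.001671 mol, which equals the excess n(HBr).
So n(HBr) consumed by the sample = 0.006538 - 0.001671 = 0.004867 mol.
n(NaHCO3) = 0.004867 / 1 = 0.004867 mol.
mass NaHCO3 = 0.004867 x 84.01 = 0.4089 g, so %NaHCO3 = 0.4089/0.4816 x 100 = 84.9%.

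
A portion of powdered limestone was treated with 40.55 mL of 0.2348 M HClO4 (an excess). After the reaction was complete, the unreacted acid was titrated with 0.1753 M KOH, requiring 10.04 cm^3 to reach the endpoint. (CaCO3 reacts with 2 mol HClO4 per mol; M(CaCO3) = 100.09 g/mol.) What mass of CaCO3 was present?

Total n(HClO4) added = 0.2348 x 0.04055 = 0.009521 mol.
n(KOH) used = 0.1753 x 0.01004 = 0.001760 mol, which equals the excess n(HClO4).
So n(HClO4) consumed by the sample = 0.009521 - 0.001760 = 0.007761 mol.
n(CaCO3) = 0.007761 / 2 = 0.003881 mol.
mass = 0.003881 mol x 100.09 g/mol = 0.388 g.

0.388 g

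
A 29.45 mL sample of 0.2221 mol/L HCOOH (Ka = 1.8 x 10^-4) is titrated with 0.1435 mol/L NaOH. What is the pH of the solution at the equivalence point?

n(HCOOH) = 0.2221 x 0.02945 = 0.006541 mol; V(NaOH) at equivalence = 0.006541/0.1435 = 0.04558 L.
At equivalence all the acid is converted to HCOO-; total volume = 0.02945 + 0.04558 = 0.07503 L, so [HCOO-] = 0.006541/0.07503 = 0.08718 M.
Kb = Kw/Ka = 1.0e-14 / 1.8 x 10^-4 = 5.56e-11.
[OH^-] = sqrt(Kb x [HCOO-]) = sqrt(5.56e-11 x 0.08718) = 2.20e-6 M.
pOH = 5.66, so pH = 14.00 - 5.66 = 8.34.

8.34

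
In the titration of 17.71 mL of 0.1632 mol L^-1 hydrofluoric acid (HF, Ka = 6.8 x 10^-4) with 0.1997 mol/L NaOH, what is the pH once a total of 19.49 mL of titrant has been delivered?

n(acid) = 0.1632 x 0.01771 = 0.002890 mol; n(NaOH) added = 0.1997 x 0.01949 = 0.003892 mol.
Base is in excess by 0.003892 - 0.002890 = 0.001002 mol in a total volume of 0.03720 L.
[OH^-] = 0.001002/0.03720 = 0.02693 M, so pOH = 1.57 and pH = 14.00 - 1.57 = 12.43.

12.43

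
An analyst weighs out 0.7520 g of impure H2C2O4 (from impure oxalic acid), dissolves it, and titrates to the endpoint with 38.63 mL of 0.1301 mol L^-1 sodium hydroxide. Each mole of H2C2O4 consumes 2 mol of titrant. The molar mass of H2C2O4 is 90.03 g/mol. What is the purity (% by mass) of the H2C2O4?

30.1%

n(NaOH) = 0.1301 x 0.03863 = 0.005026 mol.
n(H2C2O4) = 0.005026 / 2 = 0.002513 mol.
mass of H2C2O4 = 0.002513 x 90.03 = 0.2262 g.
% purity = 0.2262 / 0.7520 x 100 = 30.1%.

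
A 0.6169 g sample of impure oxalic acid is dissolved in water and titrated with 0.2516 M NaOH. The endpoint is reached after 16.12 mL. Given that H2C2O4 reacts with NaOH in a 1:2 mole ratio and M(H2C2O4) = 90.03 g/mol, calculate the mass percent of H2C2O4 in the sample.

n(NaOH) = 0.2516 x 0.01612 = 0.004056 mol.
n(H2C2O4) = 0.004056 / 2 = 0.002028 mol.
mass of H2C2O4 = 0.002028 x 90.03 = 0.1826 g.
% purity = 0.1826 / 0.6169 x 100 = 29.6%.

29.6%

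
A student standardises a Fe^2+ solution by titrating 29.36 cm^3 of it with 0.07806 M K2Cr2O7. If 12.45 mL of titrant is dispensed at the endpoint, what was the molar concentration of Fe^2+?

0.199 M

n(K2Cr2O7) = 0.07806 x 0.01245 = 0.0009718 mol.
From the balanced equation, 1 mol K2Cr2O7 reacts with 6 mol Fe^2+, so n(Fe^2+) = 0.0009718 x 6/1 = 0.005831 mol.
[Fe^2+] = 0.005831 / 0.02936 L = 0.199 M.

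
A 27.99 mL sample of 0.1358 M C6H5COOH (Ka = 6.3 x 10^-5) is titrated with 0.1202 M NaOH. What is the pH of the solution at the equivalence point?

8.50

n(C6H5COOH) = 0.1358 x 0.02799 = 0.003801 mol; V(NaOH) at equivalence = 0.003801/0.1202 = 0.03162 L.
At equivalence all the acid is converted to C6H5COO-; total volume = 0.02799 + 0.03162 = 0.05961 L, so [C6H5COO-] = 0.003801/0.05961 = 0.06376 M.
Kb = Kw/Ka = 1.0e-14 / 6.3 x 10^-5 = 1.59e-10.
[OH^-] = sqrt(Kb x [C6H5COO-]) = sqrt(1.59e-10 x 0.06376) = 3.18e-6 M.
pOH = 5.50, so pH = 14.00 - 5.50 = 8.50.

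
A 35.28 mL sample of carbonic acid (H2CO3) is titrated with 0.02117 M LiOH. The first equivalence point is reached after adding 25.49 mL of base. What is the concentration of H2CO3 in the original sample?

n(LiOH) = 0.02117 x 0.02549 = 0.0005396 mol.
At the first equivalence point, 1 mol OH^- react per mol H2CO3, so n(H2CO3) = 0.0005396 / 1 = 0.0005396 mol.
[H2CO3] = 0.0005396 / 0.03528 L = 0.0153 M.

0.0153 M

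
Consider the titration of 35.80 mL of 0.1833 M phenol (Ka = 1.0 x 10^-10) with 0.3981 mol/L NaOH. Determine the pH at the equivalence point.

11.55

n(C6H5OH) = 0.1833 x 0.03580 = 0.006562 mol; V(NaOH) at equivalence = 0.006562/0.3981 = 0.01648 L.
At equivalence all the acid is converted to C6H5O-; total volume = 0.03580 + 0.01648 = 0.05228 L, so [C6H5O-] = 0.006562/0.05228 = 0.1255 M.
Kb = Kw/Ka = 1.0e-14 / 1.0 x 10^-10 = 0.000100.
[OH^-] = sqrt(Kb x [C6H5O-]) = sqrt(0.000100 x 0.1255) = 0.00354 M.
pOH = 2.45, so pH = 14.00 - 2.45 = 11.55.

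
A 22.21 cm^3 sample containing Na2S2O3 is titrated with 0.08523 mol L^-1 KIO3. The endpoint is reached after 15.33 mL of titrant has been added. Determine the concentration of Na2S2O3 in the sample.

0.353 M

n(KIO3) = 0.08523 x 0.01533 = 0.001307 mol.
From the balanced equation, 1 mol KIO3 reacts with 6 mol Na2S2O3, so n(Na2S2O3) = 0.001307 x 6/1 = 0.007839 mol.
[Na2S2O3] = 0.007839 / 0.02221 L = 0.353 M.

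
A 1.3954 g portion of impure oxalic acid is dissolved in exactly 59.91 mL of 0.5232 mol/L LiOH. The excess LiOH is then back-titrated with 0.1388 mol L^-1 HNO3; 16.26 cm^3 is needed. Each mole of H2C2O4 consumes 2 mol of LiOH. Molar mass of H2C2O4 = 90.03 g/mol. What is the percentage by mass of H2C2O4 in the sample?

Total n(LiOH) added = 0.5232 x 0.05991 = 0.03134 mol.
n(HNO3) used = 0.1388 x 0.01626 = 0.002257 mol, which equals the excess n(LiOH).
So n(LiOH) consumed by the sample = 0.03134 - 0.002257 = 0.02909 mol.
n(H2C2O4) = 0.02909 / 2 = 0.01454 mol.
mass H2C2O4 = 0.01454 x 90.03 = 1.309 g, so %H2C2O4 = 1.309/1.3954 x 100 = 93.8%.

93.8%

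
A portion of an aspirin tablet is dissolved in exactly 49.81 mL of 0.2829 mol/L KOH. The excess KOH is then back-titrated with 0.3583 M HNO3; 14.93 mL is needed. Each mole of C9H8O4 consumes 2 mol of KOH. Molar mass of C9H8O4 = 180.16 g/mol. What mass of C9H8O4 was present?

0.787 g

Total n(KOH) added = 0.2829 x 0.04981 = 0.01409 mol.
n(HNO3) used = 0.3583 x 0.01493 = 0.005349 mol, which equals the excess n(KOH).
So n(KOH) consumed by the sample = 0.01409 - 0.005349 = 0.008742 mol.
n(C9H8O4) = 0.008742 / 2 = 0.004371 mol.
mass = 0.004371 mol x 180.16 g/mol = 0.787 g.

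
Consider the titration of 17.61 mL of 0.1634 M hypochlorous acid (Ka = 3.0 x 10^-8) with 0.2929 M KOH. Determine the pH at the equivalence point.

10.27

n(HClO) = 0.1634 x 0.01761 = 0.002877 mol; V(KOH) at equivalence = 0.002877/0.2929 = 0.009824 L.
At equivalence all the acid is converted to ClO-; total volume = 0.01761 + 0.009824 = 0.02743 L, so [ClO-] = 0.002877/0.02743 = 0.1049 M.
Kb = Kw/Ka = 1.0e-14 / 3.0 x 10^-8 = 3.33e-7.
[OH^-] = sqrt(Kb x [ClO-]) = sqrt(3.33e-7 x 0.1049) = 0.000187 M.
pOH = 3.73, so pH = 14.00 - 3.73 = 10.27.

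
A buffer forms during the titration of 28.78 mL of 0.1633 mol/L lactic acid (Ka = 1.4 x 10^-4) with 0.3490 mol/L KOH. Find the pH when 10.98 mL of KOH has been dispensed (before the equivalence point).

Initial n(HC3H5O3) = 0.1633 x 0.02878 = 0.004700 mol.
n(KOH) added = 0.3490 x 0.01098 = 0.003832 mol, converting that many moles of HC3H5O3 to C3H5O3-.
Remaining n(HC3H5O3) = 0.0008678 mol; n(C3H5O3-) = 0.003832 mol.
By Henderson-Hasselbalch, pH = pKa + log([A^-]/[HA]) = 3.85 + log(0.003832/0.0008678) = 3.85 + (+0.65) = 4.50.

4.50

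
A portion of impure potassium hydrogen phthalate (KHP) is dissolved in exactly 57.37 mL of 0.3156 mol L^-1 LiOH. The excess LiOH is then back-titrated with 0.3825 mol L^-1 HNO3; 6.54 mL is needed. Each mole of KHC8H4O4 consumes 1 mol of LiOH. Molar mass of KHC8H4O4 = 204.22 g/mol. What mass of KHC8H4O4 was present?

3.19 g

Total n(LiOH) added = 0.3156 x 0.05737 = 0.01811 mol.
n(HNO3) used = 0.3825 x 0.006540 = 0.002502 mol, which equals the excess n(LiOH).
So n(LiOH) consumed by the sample = 0.01811 - 0.002502 = 0.01560 mol.
n(KHC8H4O4) = 0.01560 / 1 = 0.01560 mol.
mass = 0.01560 mol x 204.22 g/mol = 3.19 g.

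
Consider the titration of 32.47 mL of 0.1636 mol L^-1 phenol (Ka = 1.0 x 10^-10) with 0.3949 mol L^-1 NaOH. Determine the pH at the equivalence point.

11.53

n(C6H5OH) = 0.1636 x 0.03247 = 0.005312 mol; V(NaOH) at equivalence = 0.005312/0.3949 = 0.01345 L.
At equivalence all the acid is converted to C6H5O-; total volume = 0.03247 + 0.01345 = 0.04592 L, so [C6H5O-] = 0.005312/0.04592 = 0.1157 M.
Kb = Kw/Ka = 1.0e-14 / 1.0 x 10^-10 = 0.000100.
[OH^-] = sqrt(Kb x [C6H5O-]) = sqrt(0.000100 x 0.1157) = 0.00340 M.
pOH = 2.47, so pH = 14.00 - 2.47 = 11.53.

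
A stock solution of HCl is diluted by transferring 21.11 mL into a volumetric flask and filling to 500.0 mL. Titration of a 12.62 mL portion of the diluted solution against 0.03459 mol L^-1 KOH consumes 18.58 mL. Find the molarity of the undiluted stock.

1.21 M

n(KOH) = 0.03459 x 0.01858 = 0.0006427 mol.
n(HCl) in the aliquot = 0.0006427 mol.
[diluted HCl] = 0.0006427 / 0.01262 = 0.05093 M.
Dilution factor = 500.0/21.11 = 23.69, so [stock] = 0.05093 x 23.69 = 1.21 M.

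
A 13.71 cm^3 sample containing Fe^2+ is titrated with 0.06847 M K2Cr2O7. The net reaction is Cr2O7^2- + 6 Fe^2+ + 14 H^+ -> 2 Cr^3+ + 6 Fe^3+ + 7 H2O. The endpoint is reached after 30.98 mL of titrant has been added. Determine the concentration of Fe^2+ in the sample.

0.928 M

n(K2Cr2O7) = 0.06847 x 0.03098 = 0.002121 mol.
From the balanced equation, 1 mol K2Cr2O7 reacts with 6 mol Fe^2+, so n(Fe^2+) = 0.002121 x 6/1 = 0.01273 mol.
[Fe^2+] = 0.01273 / 0.01371 L = 0.928 M.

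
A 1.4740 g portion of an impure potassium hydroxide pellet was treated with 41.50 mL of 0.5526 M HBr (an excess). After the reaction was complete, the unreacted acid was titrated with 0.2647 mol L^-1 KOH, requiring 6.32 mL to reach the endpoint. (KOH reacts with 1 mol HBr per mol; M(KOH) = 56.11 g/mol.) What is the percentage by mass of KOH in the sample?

80.9%

Total n(HBr) added = 0.5526 x 0.04150 = 0.02293 mol.
n(KOH) used = 0.2647 x 0.006320 = 0.001673 mol, which equals the excess n(HBr).
So n(HBr) consumed by the sample = 0.02293 - 0.001673 = 0.02126 mol.
n(KOH) = 0.02126 / 1 = 0.02126 mol.
mass KOH = 0.02126 x 56.11 = 1.193 g, so %KOH = 1.193/1.4740 x 100 = 80.9%.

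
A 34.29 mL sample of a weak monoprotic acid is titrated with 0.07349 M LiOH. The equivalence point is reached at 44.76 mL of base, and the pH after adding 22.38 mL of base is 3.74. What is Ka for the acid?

1.8 x 10^-4

22.38 mL is half of the equivalence volume, so this is the half-equivalence point where [HA] = [A^-].
At half-equivalence pH = pKa, so pKa = 3.74.
Ka = 10^(-3.74) = 1.8 x 10^-4.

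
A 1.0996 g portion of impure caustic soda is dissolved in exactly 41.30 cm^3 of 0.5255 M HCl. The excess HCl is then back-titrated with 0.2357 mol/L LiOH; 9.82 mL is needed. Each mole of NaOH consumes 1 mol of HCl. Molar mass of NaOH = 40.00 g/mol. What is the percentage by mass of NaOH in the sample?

Total n(HCl) added = 0.5255 x 0.04130 = 0.02170 mol.
n(LiOH) used = 0.2357 x 0.009820 = 0.002315 mol, which equals the excess n(HCl).
So n(HCl) consumed by the sample = 0.02170 - 0.002315 = 0.01939 mol.
n(NaOH) = 0.01939 / 1 = 0.01939 mol.
mass NaOH = 0.01939 x 40.00 = 0.7755 g, so %NaOH = 0.7755/1.0996 x 100 = 70.5%.

70.5%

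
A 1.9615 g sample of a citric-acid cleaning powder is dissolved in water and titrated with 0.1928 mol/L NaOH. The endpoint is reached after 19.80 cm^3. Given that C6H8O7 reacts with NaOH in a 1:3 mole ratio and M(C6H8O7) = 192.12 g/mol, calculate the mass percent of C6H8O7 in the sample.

n(NaOH) = 0.1928 x 0.01980 = 0.003817 mol.
n(C6H8O7) = 0.003817 / 3 = 0.001272 mol.
mass of C6H8O7 = 0.001272 x 192.12 = 0.2445 g.
% purity = 0.2445 / 1.9615 x 100 = 12.5%.

12.5%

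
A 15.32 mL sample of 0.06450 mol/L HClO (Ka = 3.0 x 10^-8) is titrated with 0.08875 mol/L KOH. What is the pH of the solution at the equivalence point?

n(HClO) = 0.06450 x 0.01532 = 0.0009881 mol; V(KOH) at equivalence = 0.0009881/0.08875 = 0.01113 L.
At equivalence all the acid is converted to ClO-; total volume = 0.01532 + 0.01113 = 0.02645 L, so [ClO-] = 0.0009881/0.02645 = 0.03735 M.
Kb = Kw/Ka = 1.0e-14 / 3.0 x 10^-8 = 3.33e-7.
[OH^-] = sqrt(Kb x [ClO-]) = sqrt(3.33e-7 x 0.03735) = 0.000112 M.
pOH = 3.95, so pH = 14.00 - 3.95 = 10.05.

10.05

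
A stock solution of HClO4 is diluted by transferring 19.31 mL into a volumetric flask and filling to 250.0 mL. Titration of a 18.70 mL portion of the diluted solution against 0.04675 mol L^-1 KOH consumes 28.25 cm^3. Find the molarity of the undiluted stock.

0.914 M

n(KOH) = 0.04675 x 0.02825 = 0.001321 mol.
n(HClO4) in the aliquot = 0.001321 mol.
[diluted HClO4] = 0.001321 / 0.01870 = 0.07063 M.
Dilution factor = 250.0/19.31 = 12.95, so [stock] = 0.07063 x 12.95 = 0.914 M.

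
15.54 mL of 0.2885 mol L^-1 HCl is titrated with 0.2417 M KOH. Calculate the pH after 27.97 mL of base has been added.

n(acid) = 0.2885 x 0.01554 = 0.004483 mol; n(KOH) added = 0.2417 x 0.02797 = 0.006760 mol.
Base is in excess by 0.006760 - 0.004483 = 0.002277 mol in a total volume of 0.04351 L.
[OH^-] = 0.002277/0.04351 = 0.05233 M, so pOH = 1.28 and pH = 14.00 - 1.28 = 12.72.

12.72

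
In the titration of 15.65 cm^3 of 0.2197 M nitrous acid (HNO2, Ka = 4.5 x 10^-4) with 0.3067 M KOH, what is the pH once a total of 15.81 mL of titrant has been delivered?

12.65

n(acid) = 0.2197 x 0.01565 = 0.003438 mol; n(KOH) added = 0.3067 x 0.01581 = 0.004849 mol.
Base is in excess by 0.004849 - 0.003438 = 0.001411 mol in a total volume of 0.03146 L.
[OH^-] = 0.001411/0.03146 = 0.04484 M, so pOH = 1.35 and pH = 14.00 - 1.35 = 12.65.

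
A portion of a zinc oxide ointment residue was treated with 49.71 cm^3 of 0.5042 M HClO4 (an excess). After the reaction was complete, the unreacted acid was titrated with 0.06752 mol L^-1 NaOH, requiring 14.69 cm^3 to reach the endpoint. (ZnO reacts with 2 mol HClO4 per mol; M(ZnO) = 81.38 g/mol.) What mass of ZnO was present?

0.979 g

Total n(HClO4) added = 0.5042 x 0.04971 = 0.02506 mol.
n(NaOH) used = 0.06752 x 0.01469 = 0.0009919 mol, which equals the excess n(HClO4).
So n(HClO4) consumed by the sample = 0.02506 - 0.0009919 = 0.02407 mol.
n(ZnO) = 0.02407 / 2 = 0.01204 mol.
mass = 0.01204 mol x 81.38 g/mol = 0.979 g.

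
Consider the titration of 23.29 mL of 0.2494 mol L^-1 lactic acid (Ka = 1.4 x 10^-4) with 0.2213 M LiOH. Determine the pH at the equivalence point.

8.46

n(HC3H5O3) = 0.2494 x 0.02329 = 0.005809 mol; V(LiOH) at equivalence = 0.005809/0.2213 = 0.02625 L.
At equivalence all the acid is converted to C3H5O3-; total volume = 0.02329 + 0.02625 = 0.04954 L, so [C3H5O3-] = 0.005809/0.04954 = 0.1173 M.
Kb = Kw/Ka = 1.0e-14 / 1.4 x 10^-4 = 7.14e-11.
[OH^-] = sqrt(Kb x [C3H5O3-]) = sqrt(7.14e-11 x 0.1173) = 2.89e-6 M.
pOH = 5.54, so pH = 14.00 - 5.54 = 8.46.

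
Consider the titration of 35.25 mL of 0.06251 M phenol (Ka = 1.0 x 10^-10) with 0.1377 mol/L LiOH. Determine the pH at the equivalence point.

11.32

n(C6H5OH) = 0.06251 x 0.03525 = 0.002203 mol; V(LiOH) at equivalence = 0.002203/0.1377 = 0.01600 L.
At equivalence all the acid is converted to C6H5O-; total volume = 0.03525 + 0.01600 = 0.05125 L, so [C6H5O-] = 0.002203/0.05125 = 0.04299 M.
Kb = Kw/Ka = 1.0e-14 / 1.0 x 10^-10 = 0.000100.
[OH^-] = sqrt(Kb x [C6H5O-]) = sqrt(0.000100 x 0.04299) = 0.00207 M.
pOH = 2.68, so pH = 14.00 - 2.68 = 11.32.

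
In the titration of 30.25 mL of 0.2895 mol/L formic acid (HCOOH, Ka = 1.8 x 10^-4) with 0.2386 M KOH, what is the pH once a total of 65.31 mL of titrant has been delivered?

12.85

n(acid) = 0.2895 x 0.03025 = 0.008757 mol; n(KOH) added = 0.2386 x 0.06531 = 0.01558 mol.
Base is in excess by 0.01558 - 0.008757 = 0.006826 mol in a total volume of 0.09556 L.
[OH^-] = 0.006826/0.09556 = 0.07143 M, so pOH = 1.15 and pH = 14.00 - 1.15 = 12.85.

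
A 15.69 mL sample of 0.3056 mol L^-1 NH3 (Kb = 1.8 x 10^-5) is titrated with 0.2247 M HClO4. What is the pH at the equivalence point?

n(NH3) = 0.3056 x 0.01569 = 0.004795 mol; V(HClO4) at equivalence = 0.004795/0.2247 = 0.02134 L.
At equivalence the base is fully converted to NH4+; total volume = 0.03703 L, so [NH4+] = 0.004795/0.03703 = 0.1295 M.
Ka(NH4+) = Kw/Kb = 1.0e-14 / 1.8 x 10^-5 = 5.56e-10.
[H^+] = sqrt(Ka x [NH4+]) = sqrt(5.56e-10 x 0.1295) = 8.48e-6 M.
pH = -log(8.48e-6) = 5.07.

5.07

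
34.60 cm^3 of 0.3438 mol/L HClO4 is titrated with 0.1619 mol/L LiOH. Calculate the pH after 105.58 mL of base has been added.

12.57

n(acid) = 0.3438 x 0.03460 = 0.01190 mol; n(LiOH) added = 0.1619 x 0.1056 = 0.01709 mol.
Base is in excess by 0.01709 - 0.01190 = 0.005198 mol in a total volume of 0.1402 L.
[OH^-] = 0.005198/0.1402 = 0.03708 M, so pOH = 1.43 and pH = 14.00 - 1.43 = 12.57.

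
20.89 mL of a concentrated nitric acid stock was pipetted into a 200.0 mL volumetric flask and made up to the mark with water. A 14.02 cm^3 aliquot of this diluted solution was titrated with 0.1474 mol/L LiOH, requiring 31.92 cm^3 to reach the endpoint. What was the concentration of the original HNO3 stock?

n(LiOH) = 0.1474 x 0.03192 = 0.004705 mol.
n(HNO3) in the aliquot = 0.004705 mol.
[diluted HNO3] = 0.004705 / 0.01402 = 0.3356 M.
Dilution factor = 200.0/20.89 = 9.574, so [stock] = 0.3356 x 9.574 = 3.21 M.

3.21 M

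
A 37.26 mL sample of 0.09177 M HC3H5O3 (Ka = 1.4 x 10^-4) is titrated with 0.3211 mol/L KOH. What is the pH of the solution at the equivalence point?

n(HC3H5O3) = 0.09177 x 0.03726 = 0.003419 mol; V(KOH) at equivalence = 0.003419/0.3211 = 0.01065 L.
At equivalence all the acid is converted to C3H5O3-; total volume = 0.03726 + 0.01065 = 0.04791 L, so [C3H5O3-] = 0.003419/0.04791 = 0.07137 M.
Kb = Kw/Ka = 1.0e-14 / 1.4 x 10^-4 = 7.14e-11.
[OH^-] = sqrt(Kb x [C3H5O3-]) = sqrt(7.14e-11 x 0.07137) = 2.26e-6 M.
pOH = 5.65, so pH = 14.00 - 5.65 = 8.35.

8.35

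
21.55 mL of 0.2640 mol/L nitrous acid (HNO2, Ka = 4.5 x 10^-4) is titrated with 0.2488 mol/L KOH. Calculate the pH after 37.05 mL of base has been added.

12.78

n(acid) = 0.2640 x 0.02155 = 0.005689 mol; n(KOH) added = 0.2488 x 0.03705 = 0.009218 mol.
Base is in excess by 0.009218 - 0.005689 = 0.003529 mol in a total volume of 0.05860 L.
[OH^-] = 0.003529/0.05860 = 0.06022 M, so pOH = 1.22 and pH = 14.00 - 1.22 = 12.78.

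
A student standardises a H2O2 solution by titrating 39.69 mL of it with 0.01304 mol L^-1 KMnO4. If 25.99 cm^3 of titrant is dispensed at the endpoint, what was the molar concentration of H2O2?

n(KMnO4) = 0.01304 x 0.02599 = 0.0003389 mol.
From the balanced equation, 2 mol KMnO4 reacts with 5 mol H2O2, so n(H2O2) = 0.0003389 x 5/2 = 0.0008473 mol.
[H2O2] = 0.0008473 / 0.03969 L = 0.0213 M.

0.0213 M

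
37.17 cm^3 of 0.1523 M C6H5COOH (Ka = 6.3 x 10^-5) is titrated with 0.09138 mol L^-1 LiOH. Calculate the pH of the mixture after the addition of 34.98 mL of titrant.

Initial n(C6H5COOH) = 0.1523 x 0.03717 = 0.005661 mol.
n(LiOH) added = 0.09138 x 0.03498 = 0.003196 mol, converting that many moles of C6H5COOH to C6H5COO-.
Remaining n(C6H5COOH) = 0.002465 mol; n(C6H5COO-) = 0.003196 mol.
By Henderson-Hasselbalch, pH = pKa + log([A^-]/[HA]) = 4.20 + log(0.003196/0.002465) = 4.20 + (+0.11) = 4.31.

4.31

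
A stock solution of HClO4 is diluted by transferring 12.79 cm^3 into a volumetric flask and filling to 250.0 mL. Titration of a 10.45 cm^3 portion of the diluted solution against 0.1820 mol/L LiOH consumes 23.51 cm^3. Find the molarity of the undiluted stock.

n(LiOH) = 0.1820 x 0.02351 = 0.004279 mol.
n(HClO4) in the aliquot = 0.004279 mol.
[diluted HClO4] = 0.004279 / 0.01045 = 0.4095 M.
Dilution factor = 250.0/12.79 = 19.55, so [stock] = 0.4095 x 19.55 = 8.00 M.

8.00 M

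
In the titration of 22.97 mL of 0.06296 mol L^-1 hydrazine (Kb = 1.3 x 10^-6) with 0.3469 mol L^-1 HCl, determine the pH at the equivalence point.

4.69

n(N2H4) = 0.06296 x 0.02297 = 0.001446 mol; V(HCl) at equivalence = 0.001446/0.3469 = 0.004169 L.
At equivalence the base is fully converted to N2H5+; total volume = 0.02714 L, so [N2H5+] = 0.001446/0.02714 = 0.05329 M.
Ka(N2H5+) = Kw/Kb = 1.0e-14 / 1.3 x 10^-6 = 7.69e-9.
[H^+] = sqrt(Ka x [N2H5+]) = sqrt(7.69e-9 x 0.05329) = 2.02e-5 M.
pH = -log(2.02e-5) = 4.69.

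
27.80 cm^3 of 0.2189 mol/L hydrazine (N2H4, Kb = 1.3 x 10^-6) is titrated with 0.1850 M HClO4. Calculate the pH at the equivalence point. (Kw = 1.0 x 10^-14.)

n(N2H4) = 0.2189 x 0.02780 = 0.006085 mol; V(HClO4) at equivalence = 0.006085/0.1850 = 0.03289 L.
At equivalence the base is fully converted to N2H5+; total volume = 0.06069 L, so [N2H5+] = 0.006085/0.06069 = 0.1003 M.
Ka(N2H5+) = Kw/Kb = 1.0e-14 / 1.3 x 10^-6 = 7.69e-9.
[H^+] = sqrt(Ka x [N2H5+]) = sqrt(7.69e-9 x 0.1003) = 2.78e-5 M.
pH = -log(2.78e-5) = 4.56.

4.56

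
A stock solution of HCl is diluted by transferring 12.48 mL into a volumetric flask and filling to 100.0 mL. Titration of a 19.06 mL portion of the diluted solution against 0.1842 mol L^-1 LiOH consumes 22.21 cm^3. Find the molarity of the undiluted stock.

1.72 M

n(LiOH) = 0.1842 x 0.02221 = 0.004091 mol.
n(HCl) in the aliquot = 0.004091 mol.
[diluted HCl] = 0.004091 / 0.01906 = 0.2146 M.
Dilution factor = 100.0/12.48 = 8.013, so [stock] = 0.2146 x 8.013 = 1.72 M.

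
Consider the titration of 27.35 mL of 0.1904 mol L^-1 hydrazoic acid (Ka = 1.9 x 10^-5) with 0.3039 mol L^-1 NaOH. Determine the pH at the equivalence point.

8.89

n(HN3) = 0.1904 x 0.02735 = 0.005207 mol; V(NaOH) at equivalence = 0.005207/0.3039 = 0.01714 L.
At equivalence all the acid is converted to N3-; total volume = 0.02735 + 0.01714 = 0.04449 L, so [N3-] = 0.005207/0.04449 = 0.1171 M.
Kb = Kw/Ka = 1.0e-14 / 1.9 x 10^-5 = 5.26e-10.
[OH^-] = sqrt(Kb x [N3-]) = sqrt(5.26e-10 x 0.1171) = 7.85e-6 M.
pOH = 5.11, so pH = 14.00 - 5.11 = 8.89.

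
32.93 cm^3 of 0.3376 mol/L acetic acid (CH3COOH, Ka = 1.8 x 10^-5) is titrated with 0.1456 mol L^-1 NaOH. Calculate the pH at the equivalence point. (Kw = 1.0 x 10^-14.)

n(CH3COOH) = 0.3376 x 0.03293 = 0.01112 mol; V(NaOH) at equivalence = 0.01112/0.1456 = 0.07635 L.
At equivalence all the acid is converted to CH3COO-; total volume = 0.03293 + 0.07635 = 0.1093 L, so [CH3COO-] = 0.01112/0.1093 = 0.1017 M.
Kb = Kw/Ka = 1.0e-14 / 1.8 x 10^-5 = 5.56e-10.
[OH^-] = sqrt(Kb x [CH3COO-]) = sqrt(5.56e-10 x 0.1017) = 7.52e-6 M.
pOH = 5.12, so pH = 14.00 - 5.12 = 8.88.

8.88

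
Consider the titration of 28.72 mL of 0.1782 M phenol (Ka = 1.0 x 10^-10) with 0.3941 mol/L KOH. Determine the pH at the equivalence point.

n(C6H5OH) = 0.1782 x 0.02872 = 0.005118 mol; V(KOH) at equivalence = 0.005118/0.3941 = 0.01299 L.
At equivalence all the acid is converted to C6H5O-; total volume = 0.02872 + 0.01299 = 0.04171 L, so [C6H5O-] = 0.005118/0.04171 = 0.1227 M.
Kb = Kw/Ka = 1.0e-14 / 1.0 x 10^-10 = 0.000100.
[OH^-] = sqrt(Kb x [C6H5O-]) = sqrt(0.000100 x 0.1227) = 0.00350 M.
pOH = 2.46, so pH = 14.00 - 2.46 = 11.54.

11.54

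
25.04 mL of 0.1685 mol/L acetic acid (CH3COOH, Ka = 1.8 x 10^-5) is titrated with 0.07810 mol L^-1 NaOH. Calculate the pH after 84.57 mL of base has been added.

n(acid) = 0.1685 x 0.02504 = 0.004219 mol; n(NaOH) added = 0.07810 x 0.08457 = 0.006605 mol.
Base is in excess by 0.006605 - 0.004219 = 0.002386 mol in a total volume of 0.1096 L.
[OH^-] = 0.002386/0.1096 = 0.02177 M, so pOH = 1.66 and pH = 14.00 - 1.66 = 12.34.

12.34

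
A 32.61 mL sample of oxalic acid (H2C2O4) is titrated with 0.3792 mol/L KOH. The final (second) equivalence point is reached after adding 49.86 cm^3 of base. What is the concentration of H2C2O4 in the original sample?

0.290 M

n(KOH) = 0.3792 x 0.04986 = 0.01891 mol.
At the final (second) equivalence point, 2 mol OH^- react per mol H2C2O4, so n(H2C2O4) = 0.01891 / 2 = 0.009453 mol.
[H2C2O4] = 0.009453 / 0.03261 L = 0.290 M.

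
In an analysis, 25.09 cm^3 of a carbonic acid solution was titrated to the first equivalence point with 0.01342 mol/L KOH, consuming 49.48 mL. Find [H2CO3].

0.0265 M

n(KOH) = 0.01342 x 0.04948 = 0.0006640 mol.
At the first equivalence point, 1 mol OH^- react per mol H2CO3, so n(H2CO3) = 0.0006640 / 1 = 0.0006640 mol.
[H2CO3] = 0.0006640 / 0.02509 L = 0.0265 M.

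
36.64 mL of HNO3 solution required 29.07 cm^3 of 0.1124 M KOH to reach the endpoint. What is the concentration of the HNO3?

0.0892 M

n(KOH) delivered = 0.1124 x 0.02907 = 0.003267 mol.
For a 1:1 reaction, n(HNO3) = 0.003267 mol.
[HNO3] = 0.003267 mol / 0.03664 L = 0.0892 M.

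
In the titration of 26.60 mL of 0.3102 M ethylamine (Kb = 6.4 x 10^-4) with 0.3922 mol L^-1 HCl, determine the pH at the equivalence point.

5.78

n(C2H5NH2) = 0.3102 x 0.02660 = 0.008251 mol; V(HCl) at equivalence = 0.008251/0.3922 = 0.02104 L.
At equivalence the base is fully converted to C2H5NH3+; total volume = 0.04764 L, so [C2H5NH3+] = 0.008251/0.04764 = 0.1732 M.
Ka(C2H5NH3+) = Kw/Kb = 1.0e-14 / 6.4 x 10^-4 = 1.56e-11.
[H^+] = sqrt(Ka x [C2H5NH3+]) = sqrt(1.56e-11 x 0.1732) = 1.65e-6 M.
pH = -log(1.65e-6) = 5.78.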